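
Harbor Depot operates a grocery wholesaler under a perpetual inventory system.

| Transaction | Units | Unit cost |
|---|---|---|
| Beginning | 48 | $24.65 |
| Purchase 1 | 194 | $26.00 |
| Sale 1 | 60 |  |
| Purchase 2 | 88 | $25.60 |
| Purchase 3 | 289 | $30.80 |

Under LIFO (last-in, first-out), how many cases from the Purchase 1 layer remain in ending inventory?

134

Sale 1 (60) [LIFO — newest first]: 60 @ $26.00 = $1,560.00
Ending inventory: 48 @ $24.65 + 134 @ $26.00 + 88 @ $25.60 + 289 @ $30.80 = $15,821.20
Check: goods available $17,381.20 = COGS $1,560.00 + ending $15,821.20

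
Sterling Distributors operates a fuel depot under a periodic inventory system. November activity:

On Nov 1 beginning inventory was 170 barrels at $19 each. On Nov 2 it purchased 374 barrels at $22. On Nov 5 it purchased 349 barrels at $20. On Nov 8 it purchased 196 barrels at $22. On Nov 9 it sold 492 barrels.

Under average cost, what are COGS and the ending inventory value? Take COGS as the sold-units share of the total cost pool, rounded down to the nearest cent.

Nov 9, sell 492: 492/1089 × $22,750.00 → $10,278.23
Ending inventory (cost pool remaining) = $12,471.77
Check: goods available $22,750.00 = COGS $10,278.23 + ending $12,471.77

COGS = $10,278.23; ending inventory = $12,471.77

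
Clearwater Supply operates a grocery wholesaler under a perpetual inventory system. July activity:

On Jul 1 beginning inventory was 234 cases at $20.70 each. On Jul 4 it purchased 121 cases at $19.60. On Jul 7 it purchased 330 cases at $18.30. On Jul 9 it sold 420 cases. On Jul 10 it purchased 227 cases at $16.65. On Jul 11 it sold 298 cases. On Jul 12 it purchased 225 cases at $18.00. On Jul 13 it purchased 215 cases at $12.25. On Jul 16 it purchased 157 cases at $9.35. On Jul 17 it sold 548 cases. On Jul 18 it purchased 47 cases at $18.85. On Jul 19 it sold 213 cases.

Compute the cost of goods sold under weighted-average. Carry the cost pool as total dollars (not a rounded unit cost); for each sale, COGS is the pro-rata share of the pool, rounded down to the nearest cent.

COGS = $24,884.95

After Jul 1: 234 on hand, pool $4,843.80 (≈ $20.7000 each)
After Jul 4: 355 on hand, pool $7,215.40 (≈ $20.3251 each)
After Jul 7: 685 on hand, pool $13,254.40 (≈ $19.3495 each)
Jul 9, sell 420: 420/685 × $13,254.40 → $8,126.78
After Jul 10: 492 on hand, pool $8,907.17 (≈ $18.1040 each)
Jul 11, sell 298: 298/492 × $8,907.17 → $5,394.99
After Jul 12: 419 on hand, pool $7,562.18 (≈ $18.0482 each)
After Jul 13: 634 on hand, pool $10,195.93 (≈ $16.0819 each)
After Jul 16: 791 on hand, pool $11,663.88 (≈ $14.7457 each)
Jul 17, sell 548: 548/791 × $11,663.88 → $8,080.66
After Jul 18: 290 on hand, pool $4,469.17 (≈ $15.4109 each)
Jul 19, sell 213: 213/290 × $4,469.17 → $3,282.52
Total COGS = $8,126.78 + $5,394.99 + $8,080.66 + $3,282.52 = $24,884.95
Ending inventory (cost pool remaining) = $1,186.65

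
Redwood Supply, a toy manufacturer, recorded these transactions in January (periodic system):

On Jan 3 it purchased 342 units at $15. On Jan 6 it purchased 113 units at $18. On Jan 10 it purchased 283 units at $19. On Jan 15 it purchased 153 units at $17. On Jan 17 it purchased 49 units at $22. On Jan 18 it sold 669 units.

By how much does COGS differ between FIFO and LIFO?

FIFO COGS: 342 @ $15 + 113 @ $18 + 214 @ $19 = $11,230
LIFO COGS: 49 @ $22 + 153 @ $17 + 283 @ $19 + 113 @ $18 + 71 @ $15 = $12,155
Difference = |$11,230 − $12,155| = $925

$925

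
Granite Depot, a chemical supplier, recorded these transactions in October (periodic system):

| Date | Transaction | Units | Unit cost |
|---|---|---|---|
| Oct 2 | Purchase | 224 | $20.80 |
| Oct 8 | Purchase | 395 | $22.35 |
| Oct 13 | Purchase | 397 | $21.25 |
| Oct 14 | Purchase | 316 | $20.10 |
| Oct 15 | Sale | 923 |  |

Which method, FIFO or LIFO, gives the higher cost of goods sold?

FIFO COGS: 224 @ $20.80 + 395 @ $22.35 + 304 @ $21.25 = $19,947.45
LIFO COGS: 316 @ $20.10 + 397 @ $21.25 + 210 @ $22.35 = $19,481.35

FIFO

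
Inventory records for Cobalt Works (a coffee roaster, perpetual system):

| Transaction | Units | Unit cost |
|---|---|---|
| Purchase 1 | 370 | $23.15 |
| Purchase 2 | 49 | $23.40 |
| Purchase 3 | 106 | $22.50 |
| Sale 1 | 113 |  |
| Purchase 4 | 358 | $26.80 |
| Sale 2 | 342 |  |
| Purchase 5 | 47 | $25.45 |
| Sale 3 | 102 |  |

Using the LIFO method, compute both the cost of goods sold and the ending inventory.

Sale 1 (113) [LIFO — newest first]: 106 @ $22.50 + 7 @ $23.40 = $2,548.80
Sale 2 (342) [LIFO — newest first]: 342 @ $26.80 = $9,165.60
Sale 3 (102) [LIFO — newest first]: 47 @ $25.45 + 16 @ $26.80 + 39 @ $23.40 = $2,537.55
Total COGS = $2,548.80 + $9,165.60 + $2,537.55 = $14,251.95
Ending inventory: 370 @ $23.15 + 3 @ $23.40 = $8,635.70

COGS = $14,251.95; ending inventory = $8,635.70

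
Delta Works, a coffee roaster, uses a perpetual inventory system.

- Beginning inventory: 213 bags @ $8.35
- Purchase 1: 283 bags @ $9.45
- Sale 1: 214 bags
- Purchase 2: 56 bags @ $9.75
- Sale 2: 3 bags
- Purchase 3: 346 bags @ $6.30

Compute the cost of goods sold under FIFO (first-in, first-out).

Sale 1 (214) [FIFO — oldest first]: 213 @ $8.35 + 1 @ $9.45 = $1,788.00
Sale 2 (3) [FIFO — oldest first]: 3 @ $9.45 = $28.35
Total COGS = $1,788.00 + $28.35 = $1,816.35
Ending inventory: 279 @ $9.45 + 56 @ $9.75 + 346 @ $6.30 = $5,362.35
Check: goods available $7,178.70 = COGS $1,816.35 + ending $5,362.35

COGS = $1,816.35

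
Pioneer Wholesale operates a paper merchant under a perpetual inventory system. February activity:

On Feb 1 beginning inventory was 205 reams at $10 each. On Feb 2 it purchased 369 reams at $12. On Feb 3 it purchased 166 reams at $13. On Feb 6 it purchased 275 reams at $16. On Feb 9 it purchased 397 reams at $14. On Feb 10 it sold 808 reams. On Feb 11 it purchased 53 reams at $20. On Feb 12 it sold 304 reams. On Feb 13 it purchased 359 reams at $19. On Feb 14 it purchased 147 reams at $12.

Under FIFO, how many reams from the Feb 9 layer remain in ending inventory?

300

Feb 10, 808 sold [FIFO — oldest first]: 205 @ $10 + 369 @ $12 + 166 @ $13 + 68 @ $16 = $9,724
Feb 12, 304 sold [FIFO — oldest first]: 207 @ $16 + 97 @ $14 = $4,670
Total COGS = $9,724 + $4,670 = $14,394
Ending inventory: 300 @ $14 + 53 @ $20 + 359 @ $19 + 147 @ $12 = $13,845
Check: goods available $28,239 = COGS $14,394 + ending $13,845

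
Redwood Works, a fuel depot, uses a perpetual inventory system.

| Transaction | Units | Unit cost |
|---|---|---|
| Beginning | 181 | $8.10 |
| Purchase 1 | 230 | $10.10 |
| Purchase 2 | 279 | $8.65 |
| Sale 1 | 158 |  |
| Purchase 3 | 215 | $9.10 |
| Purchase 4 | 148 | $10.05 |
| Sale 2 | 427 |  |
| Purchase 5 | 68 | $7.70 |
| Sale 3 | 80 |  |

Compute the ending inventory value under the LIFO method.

Sale 1 (158) [LIFO — newest first]: 158 @ $8.65 = $1,366.70
Sale 2 (427) [LIFO — newest first]: 148 @ $10.05 + 215 @ $9.10 + 64 @ $8.65 = $3,997.50
Sale 3 (80) [LIFO — newest first]: 68 @ $7.70 + 12 @ $8.65 = $627.40
Total COGS = $1,366.70 + $3,997.50 + $627.40 = $5,991.60
Ending inventory: 181 @ $8.10 + 230 @ $10.10 + 45 @ $8.65 = $4,178.35

Ending inventory = $4,178.35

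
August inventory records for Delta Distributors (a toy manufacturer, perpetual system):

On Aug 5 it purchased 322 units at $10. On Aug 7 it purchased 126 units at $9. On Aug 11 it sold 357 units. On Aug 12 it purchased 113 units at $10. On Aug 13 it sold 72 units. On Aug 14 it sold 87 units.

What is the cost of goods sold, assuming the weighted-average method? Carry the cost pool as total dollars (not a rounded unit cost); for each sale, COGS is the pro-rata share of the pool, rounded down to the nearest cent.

After Aug 5: 322 on hand, pool $3,220.00 (≈ $10.0000 each)
After Aug 7: 448 on hand, pool $4,354.00 (≈ $9.7188 each)
Aug 11, sell 357: 357/448 × $4,354.00 → $3,469.59
After Aug 12: 204 on hand, pool $2,014.41 (≈ $9.8746 each)
Aug 13, sell 72: 72/204 × $2,014.41 → $710.96
Aug 14, sell 87: 87/132 × $1,303.45 → $859.09
Total COGS = $3,469.59 + $710.96 + $859.09 = $5,039.64
Ending inventory (cost pool remaining) = $444.36

COGS = $5,039.64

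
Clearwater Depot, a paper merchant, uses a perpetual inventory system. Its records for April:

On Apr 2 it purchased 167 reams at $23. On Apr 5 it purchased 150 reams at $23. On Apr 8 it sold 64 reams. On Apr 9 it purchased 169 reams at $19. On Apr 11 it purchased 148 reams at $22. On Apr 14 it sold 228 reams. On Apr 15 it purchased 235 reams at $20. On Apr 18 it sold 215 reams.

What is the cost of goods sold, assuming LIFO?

Apr 8, 64 sold [LIFO — newest first]: 64 @ $23 = $1,472
Apr 14, 228 sold [LIFO — newest first]: 148 @ $22 + 80 @ $19 = $4,776
Apr 18, 215 sold [LIFO — newest first]: 215 @ $20 = $4,300
Total COGS = $1,472 + $4,776 + $4,300 = $10,548
Ending inventory: 167 @ $23 + 86 @ $23 + 89 @ $19 + 20 @ $20 = $7,910

COGS = $10,548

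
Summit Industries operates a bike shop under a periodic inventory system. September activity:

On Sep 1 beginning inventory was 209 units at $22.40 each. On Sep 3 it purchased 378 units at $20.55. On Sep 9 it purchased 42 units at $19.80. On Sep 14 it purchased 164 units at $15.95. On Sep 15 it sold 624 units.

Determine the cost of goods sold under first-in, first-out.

Sep 15, 624 sold [FIFO — oldest first]: 209 @ $22.40 + 378 @ $20.55 + 37 @ $19.80 = $13,182.10
Ending inventory: 5 @ $19.80 + 164 @ $15.95 = $2,714.80
Check: goods available $15,896.90 = COGS $13,182.10 + ending $2,714.80

COGS = $13,182.10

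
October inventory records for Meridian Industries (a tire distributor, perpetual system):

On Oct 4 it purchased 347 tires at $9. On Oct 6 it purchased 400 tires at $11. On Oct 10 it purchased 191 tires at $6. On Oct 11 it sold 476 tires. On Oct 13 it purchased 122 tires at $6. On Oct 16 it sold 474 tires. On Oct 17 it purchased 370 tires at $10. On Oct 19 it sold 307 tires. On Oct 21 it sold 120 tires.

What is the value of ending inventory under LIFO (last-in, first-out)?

Oct 11, 476 sold [LIFO — newest first]: 191 @ $6 + 285 @ $11 = $4,281
Oct 16, 474 sold [LIFO — newest first]: 122 @ $6 + 115 @ $11 + 237 @ $9 = $4,130
Oct 19, 307 sold [LIFO — newest first]: 307 @ $10 = $3,070
Oct 21, 120 sold [LIFO — newest first]: 63 @ $10 + 57 @ $9 = $1,143
Total COGS = $4,281 + $4,130 + $3,070 + $1,143 = $12,624
Ending inventory: 53 @ $9 = $477

Ending inventory = $477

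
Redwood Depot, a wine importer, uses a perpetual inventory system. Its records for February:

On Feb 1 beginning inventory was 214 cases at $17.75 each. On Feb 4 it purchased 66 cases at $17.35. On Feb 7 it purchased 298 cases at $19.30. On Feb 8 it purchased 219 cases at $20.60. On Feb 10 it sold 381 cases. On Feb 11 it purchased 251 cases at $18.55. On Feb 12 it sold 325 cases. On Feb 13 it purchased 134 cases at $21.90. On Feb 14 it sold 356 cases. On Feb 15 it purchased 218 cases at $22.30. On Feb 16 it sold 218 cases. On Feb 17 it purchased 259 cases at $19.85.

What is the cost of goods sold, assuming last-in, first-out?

Feb 10, 381 sold [LIFO — newest first]: 219 @ $20.60 + 162 @ $19.30 = $7,638.00
Feb 12, 325 sold [LIFO — newest first]: 251 @ $18.55 + 74 @ $19.30 = $6,084.25
Feb 14, 356 sold [LIFO — newest first]: 134 @ $21.90 + 62 @ $19.30 + 66 @ $17.35 + 94 @ $17.75 = $6,944.80
Feb 16, 218 sold [LIFO — newest first]: 218 @ $22.30 = $4,861.40
Total COGS = $7,638.00 + $6,084.25 + $6,944.80 + $4,861.40 = $25,528.45
Ending inventory: 120 @ $17.75 + 259 @ $19.85 = $7,271.15

COGS = $25,528.45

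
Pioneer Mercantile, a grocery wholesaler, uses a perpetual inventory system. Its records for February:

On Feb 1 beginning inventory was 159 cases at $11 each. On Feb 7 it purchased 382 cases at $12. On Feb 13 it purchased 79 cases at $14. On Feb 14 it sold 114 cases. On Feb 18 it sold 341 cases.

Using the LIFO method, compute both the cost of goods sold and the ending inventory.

Feb 14, 114 sold [LIFO — newest first]: 79 @ $14 + 35 @ $12 = $1,526
Feb 18, 341 sold [LIFO — newest first]: 341 @ $12 = $4,092
Total COGS = $1,526 + $4,092 = $5,618
Ending inventory: 159 @ $11 + 6 @ $12 = $1,821
Check: goods available $7,439 = COGS $5,618 + ending $1,821

COGS = $5,618; ending inventory = $1,821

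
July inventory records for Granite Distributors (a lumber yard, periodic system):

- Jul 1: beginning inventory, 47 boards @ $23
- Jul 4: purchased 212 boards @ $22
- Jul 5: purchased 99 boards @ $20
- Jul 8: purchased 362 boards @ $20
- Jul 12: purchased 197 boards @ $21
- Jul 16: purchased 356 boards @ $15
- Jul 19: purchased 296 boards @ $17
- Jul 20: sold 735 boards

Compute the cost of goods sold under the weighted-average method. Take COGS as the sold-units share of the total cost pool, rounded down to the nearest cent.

Jul 20, sell 735: 735/1569 × $29,474.00 → $13,807.13
Ending inventory (cost pool remaining) = $15,666.87
Check: goods available $29,474.00 = COGS $13,807.13 + ending $15,666.87

COGS = $13,807.13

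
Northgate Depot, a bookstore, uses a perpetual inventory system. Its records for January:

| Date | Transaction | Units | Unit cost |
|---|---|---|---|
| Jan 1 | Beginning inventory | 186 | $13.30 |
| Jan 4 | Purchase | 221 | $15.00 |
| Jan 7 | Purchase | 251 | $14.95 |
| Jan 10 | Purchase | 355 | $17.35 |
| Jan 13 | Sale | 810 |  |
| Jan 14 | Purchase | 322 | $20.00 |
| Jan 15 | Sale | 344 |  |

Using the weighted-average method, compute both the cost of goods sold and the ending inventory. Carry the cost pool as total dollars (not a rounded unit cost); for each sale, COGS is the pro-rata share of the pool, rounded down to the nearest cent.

COGS = $18,835.50; ending inventory = $3,305.00

After Jan 1: 186 on hand, pool $2,473.80 (≈ $13.3000 each)
After Jan 4: 407 on hand, pool $5,788.80 (≈ $14.2231 each)
After Jan 7: 658 on hand, pool $9,541.25 (≈ $14.5004 each)
After Jan 10: 1013 on hand, pool $15,700.50 (≈ $15.4990 each)
Jan 13, sell 810: 810/1013 × $15,700.50 → $12,554.20
After Jan 14: 525 on hand, pool $9,586.30 (≈ $18.2596 each)
Jan 15, sell 344: 344/525 × $9,586.30 → $6,281.30
Total COGS = $12,554.20 + $6,281.30 = $18,835.50
Ending inventory (cost pool remaining) = $3,305.00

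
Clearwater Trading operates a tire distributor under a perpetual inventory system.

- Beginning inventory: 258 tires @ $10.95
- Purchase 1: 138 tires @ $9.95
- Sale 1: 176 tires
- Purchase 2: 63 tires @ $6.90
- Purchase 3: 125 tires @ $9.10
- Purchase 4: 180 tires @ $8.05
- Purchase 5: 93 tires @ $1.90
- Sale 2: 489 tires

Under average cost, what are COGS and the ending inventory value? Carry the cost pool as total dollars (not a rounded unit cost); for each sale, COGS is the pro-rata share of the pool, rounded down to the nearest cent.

After Beginning: 258 on hand, pool $2,825.10 (≈ $10.9500 each)
After Purchase 1: 396 on hand, pool $4,198.20 (≈ $10.6015 each)
Sale 1, sell 176: 176/396 × $4,198.20 → $1,865.86
After Purchase 2: 283 on hand, pool $2,767.04 (≈ $9.7775 each)
After Purchase 3: 408 on hand, pool $3,904.54 (≈ $9.5700 each)
After Purchase 4: 588 on hand, pool $5,353.54 (≈ $9.1047 each)
After Purchase 5: 681 on hand, pool $5,530.24 (≈ $8.1208 each)
Sale 2, sell 489: 489/681 × $5,530.24 → $3,971.05
Total COGS = $1,865.86 + $3,971.05 = $5,836.91
Ending inventory (cost pool remaining) = $1,559.19
Check: goods available $7,396.10 = COGS $5,836.91 + ending $1,559.19

COGS = $5,836.91; ending inventory = $1,559.19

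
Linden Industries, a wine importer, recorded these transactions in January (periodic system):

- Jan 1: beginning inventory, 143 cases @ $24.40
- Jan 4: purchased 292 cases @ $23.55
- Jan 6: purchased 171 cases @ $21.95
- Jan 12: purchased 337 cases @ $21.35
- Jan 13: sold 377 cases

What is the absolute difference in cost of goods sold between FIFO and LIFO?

FIFO COGS: 143 @ $24.40 + 234 @ $23.55 = $8,999.90
LIFO COGS: 337 @ $21.35 + 40 @ $21.95 = $8,072.95
Difference = |$8,999.90 − $8,072.95| = $926.95

$926.95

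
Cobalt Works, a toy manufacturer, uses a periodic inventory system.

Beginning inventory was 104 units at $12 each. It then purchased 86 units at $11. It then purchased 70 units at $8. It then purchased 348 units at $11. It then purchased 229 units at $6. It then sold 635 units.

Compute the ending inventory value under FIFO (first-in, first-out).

Sale 1 (635) [FIFO — oldest first]: 104 @ $12 + 86 @ $11 + 70 @ $8 + 348 @ $11 + 27 @ $6 = $6,744
Ending inventory: 202 @ $6 = $1,212
Check: goods available $7,956 = COGS $6,744 + ending $1,212

Ending inventory = $1,212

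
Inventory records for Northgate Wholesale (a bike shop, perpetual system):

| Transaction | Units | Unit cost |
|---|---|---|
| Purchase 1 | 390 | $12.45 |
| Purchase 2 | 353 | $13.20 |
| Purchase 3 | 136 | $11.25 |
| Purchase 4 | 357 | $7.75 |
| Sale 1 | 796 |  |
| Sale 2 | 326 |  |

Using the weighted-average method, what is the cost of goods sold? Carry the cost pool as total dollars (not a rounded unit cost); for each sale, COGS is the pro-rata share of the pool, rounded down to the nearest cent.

COGS = $12,537.94

After Purchase 1: 390 on hand, pool $4,855.50 (≈ $12.4500 each)
After Purchase 2: 743 on hand, pool $9,515.10 (≈ $12.8063 each)
After Purchase 3: 879 on hand, pool $11,045.10 (≈ $12.5655 each)
After Purchase 4: 1236 on hand, pool $13,811.85 (≈ $11.1746 each)
Sale 1, sell 796: 796/1236 × $13,811.85 → $8,895.01
Sale 2, sell 326: 326/440 × $4,916.84 → $3,642.93
Total COGS = $8,895.01 + $3,642.93 = $12,537.94
Ending inventory (cost pool remaining) = $1,273.91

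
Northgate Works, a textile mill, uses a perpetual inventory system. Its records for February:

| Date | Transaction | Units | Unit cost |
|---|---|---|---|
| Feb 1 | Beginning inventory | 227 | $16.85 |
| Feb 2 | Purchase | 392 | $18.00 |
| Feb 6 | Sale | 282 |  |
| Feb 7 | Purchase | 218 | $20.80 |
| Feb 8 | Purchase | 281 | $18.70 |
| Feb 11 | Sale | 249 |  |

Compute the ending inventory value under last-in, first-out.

Ending inventory = $10,937.75

Feb 6, 282 sold [LIFO — newest first]: 282 @ $18.00 = $5,076.00
Feb 11, 249 sold [LIFO — newest first]: 249 @ $18.70 = $4,656.30
Total COGS = $5,076.00 + $4,656.30 = $9,732.30
Ending inventory: 227 @ $16.85 + 110 @ $18.00 + 218 @ $20.80 + 32 @ $18.70 = $10,937.75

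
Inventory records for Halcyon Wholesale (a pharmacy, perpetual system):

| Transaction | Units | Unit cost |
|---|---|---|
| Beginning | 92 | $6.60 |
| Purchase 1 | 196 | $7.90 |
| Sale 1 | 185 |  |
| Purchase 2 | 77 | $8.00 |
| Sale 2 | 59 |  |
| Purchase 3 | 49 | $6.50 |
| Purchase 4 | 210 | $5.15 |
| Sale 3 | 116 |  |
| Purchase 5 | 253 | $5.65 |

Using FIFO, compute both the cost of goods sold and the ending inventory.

COGS = $2,731.60; ending inventory = $2,869.45

Sale 1 (185) [FIFO — oldest first]: 92 @ $6.60 + 93 @ $7.90 = $1,341.90
Sale 2 (59) [FIFO — oldest first]: 59 @ $7.90 = $466.10
Sale 3 (116) [FIFO — oldest first]: 44 @ $7.90 + 72 @ $8.00 = $923.60
Total COGS = $1,341.90 + $466.10 + $923.60 = $2,731.60
Ending inventory: 5 @ $8.00 + 49 @ $6.50 + 210 @ $5.15 + 253 @ $5.65 = $2,869.45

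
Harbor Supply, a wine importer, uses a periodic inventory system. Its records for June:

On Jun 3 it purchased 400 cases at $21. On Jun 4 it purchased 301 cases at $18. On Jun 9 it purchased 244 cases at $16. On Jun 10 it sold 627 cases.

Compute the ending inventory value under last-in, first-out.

Ending inventory = $6,678

Jun 10, 627 sold [LIFO — newest first]: 244 @ $16 + 301 @ $18 + 82 @ $21 = $11,044
Ending inventory: 318 @ $21 = $6,678
Check: goods available $17,722 = COGS $11,044 + ending $6,678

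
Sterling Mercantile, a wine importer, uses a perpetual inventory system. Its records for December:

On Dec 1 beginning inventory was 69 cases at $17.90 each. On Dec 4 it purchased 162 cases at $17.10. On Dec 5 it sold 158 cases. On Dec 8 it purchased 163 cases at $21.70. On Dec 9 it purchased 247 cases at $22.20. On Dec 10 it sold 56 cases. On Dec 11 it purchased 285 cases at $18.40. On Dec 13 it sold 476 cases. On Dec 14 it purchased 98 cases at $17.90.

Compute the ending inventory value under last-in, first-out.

Dec 5, 158 sold [LIFO — newest first]: 158 @ $17.10 = $2,701.80
Dec 10, 56 sold [LIFO — newest first]: 56 @ $22.20 = $1,243.20
Dec 13, 476 sold [LIFO — newest first]: 285 @ $18.40 + 191 @ $22.20 = $9,484.20
Total COGS = $2,701.80 + $1,243.20 + $9,484.20 = $13,429.20
Ending inventory: 69 @ $17.90 + 4 @ $17.10 + 163 @ $21.70 + 98 @ $17.90 = $6,594.80

Ending inventory = $6,594.80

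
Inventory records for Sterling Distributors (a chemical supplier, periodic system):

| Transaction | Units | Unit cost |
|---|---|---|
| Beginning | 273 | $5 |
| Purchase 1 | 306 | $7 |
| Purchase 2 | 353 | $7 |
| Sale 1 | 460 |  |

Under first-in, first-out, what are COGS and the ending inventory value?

Sale 1 (460) [FIFO — oldest first]: 273 @ $5 + 187 @ $7 = $2,674
Ending inventory: 119 @ $7 + 353 @ $7 = $3,304

COGS = $2,674; ending inventory = $3,304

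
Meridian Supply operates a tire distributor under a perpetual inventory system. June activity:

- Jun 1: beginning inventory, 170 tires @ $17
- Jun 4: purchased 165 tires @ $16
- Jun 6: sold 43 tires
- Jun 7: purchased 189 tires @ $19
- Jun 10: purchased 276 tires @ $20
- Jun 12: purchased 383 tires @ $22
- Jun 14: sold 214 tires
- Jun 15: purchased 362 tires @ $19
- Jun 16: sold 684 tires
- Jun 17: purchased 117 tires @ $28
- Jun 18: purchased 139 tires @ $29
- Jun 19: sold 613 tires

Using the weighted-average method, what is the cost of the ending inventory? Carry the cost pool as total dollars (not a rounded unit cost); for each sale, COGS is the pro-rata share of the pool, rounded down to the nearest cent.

After Jun 1: 170 on hand, pool $2,890.00 (≈ $17.0000 each)
After Jun 4: 335 on hand, pool $5,530.00 (≈ $16.5075 each)
Jun 6, sell 43: 43/335 × $5,530.00 → $709.82
After Jun 7: 481 on hand, pool $8,411.18 (≈ $17.4869 each)
After Jun 10: 757 on hand, pool $13,931.18 (≈ $18.4031 each)
After Jun 12: 1140 on hand, pool $22,357.18 (≈ $19.6116 each)
Jun 14, sell 214: 214/1140 × $22,357.18 → $4,196.87
After Jun 15: 1288 on hand, pool $25,038.31 (≈ $19.4397 each)
Jun 16, sell 684: 684/1288 × $25,038.31 → $13,296.74
After Jun 17: 721 on hand, pool $15,017.57 (≈ $20.8288 each)
After Jun 18: 860 on hand, pool $19,048.57 (≈ $22.1495 each)
Jun 19, sell 613: 613/860 × $19,048.57 → $13,577.64
Total COGS = $709.82 + $4,196.87 + $13,296.74 + $13,577.64 = $31,781.07
Ending inventory (cost pool remaining) = $5,470.93

Ending inventory = $5,470.93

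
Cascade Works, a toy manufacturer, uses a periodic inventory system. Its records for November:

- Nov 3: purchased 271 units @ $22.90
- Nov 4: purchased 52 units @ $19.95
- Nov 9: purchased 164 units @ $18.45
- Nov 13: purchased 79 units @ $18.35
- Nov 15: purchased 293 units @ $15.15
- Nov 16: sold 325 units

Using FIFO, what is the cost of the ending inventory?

Ending inventory = $8,877.50

Nov 16, 325 sold [FIFO — oldest first]: 271 @ $22.90 + 52 @ $19.95 + 2 @ $18.45 = $7,280.20
Ending inventory: 162 @ $18.45 + 79 @ $18.35 + 293 @ $15.15 = $8,877.50
Check: goods available $16,157.70 = COGS $7,280.20 + ending $8,877.50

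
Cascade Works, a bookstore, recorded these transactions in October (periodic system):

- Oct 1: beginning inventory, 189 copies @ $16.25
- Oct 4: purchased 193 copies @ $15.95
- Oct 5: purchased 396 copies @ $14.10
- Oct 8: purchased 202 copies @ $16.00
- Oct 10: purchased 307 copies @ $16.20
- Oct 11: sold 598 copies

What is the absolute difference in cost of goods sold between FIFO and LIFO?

$265.10

FIFO COGS: 189 @ $16.25 + 193 @ $15.95 + 216 @ $14.10 = $9,195.20
LIFO COGS: 307 @ $16.20 + 202 @ $16.00 + 89 @ $14.10 = $9,460.30
Difference = |$9,195.20 − $9,460.30| = $265.10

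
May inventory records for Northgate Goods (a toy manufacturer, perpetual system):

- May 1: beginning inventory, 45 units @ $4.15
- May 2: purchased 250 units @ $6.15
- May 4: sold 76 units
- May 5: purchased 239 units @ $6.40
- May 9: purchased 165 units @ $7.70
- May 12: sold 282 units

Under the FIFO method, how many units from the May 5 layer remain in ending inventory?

176

May 4, 76 sold [FIFO — oldest first]: 45 @ $4.15 + 31 @ $6.15 = $377.40
May 12, 282 sold [FIFO — oldest first]: 219 @ $6.15 + 63 @ $6.40 = $1,750.05
Total COGS = $377.40 + $1,750.05 = $2,127.45
Ending inventory: 176 @ $6.40 + 165 @ $7.70 = $2,396.90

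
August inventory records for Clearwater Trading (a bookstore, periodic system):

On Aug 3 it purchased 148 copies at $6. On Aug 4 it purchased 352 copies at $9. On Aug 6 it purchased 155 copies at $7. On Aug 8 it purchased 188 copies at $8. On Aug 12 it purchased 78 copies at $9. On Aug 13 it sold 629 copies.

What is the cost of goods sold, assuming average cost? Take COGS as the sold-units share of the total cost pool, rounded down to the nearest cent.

COGS = $5,017.65

Aug 13, sell 629: 629/921 × $7,347.00 → $5,017.65
Ending inventory (cost pool remaining) = $2,329.35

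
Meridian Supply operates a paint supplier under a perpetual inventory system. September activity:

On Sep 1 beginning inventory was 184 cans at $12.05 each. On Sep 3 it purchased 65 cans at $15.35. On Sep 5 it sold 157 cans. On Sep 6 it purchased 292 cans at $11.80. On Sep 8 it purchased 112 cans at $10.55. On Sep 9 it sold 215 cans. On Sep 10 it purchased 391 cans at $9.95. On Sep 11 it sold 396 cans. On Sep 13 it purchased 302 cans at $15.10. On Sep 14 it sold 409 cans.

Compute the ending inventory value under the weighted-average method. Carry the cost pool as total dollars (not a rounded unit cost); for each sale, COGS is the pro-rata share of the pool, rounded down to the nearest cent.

Ending inventory = $2,196.17

After Sep 1: 184 on hand, pool $2,217.20 (≈ $12.0500 each)
After Sep 3: 249 on hand, pool $3,214.95 (≈ $12.9114 each)
Sep 5, sell 157: 157/249 × $3,214.95 → $2,027.09
After Sep 6: 384 on hand, pool $4,633.46 (≈ $12.0663 each)
After Sep 8: 496 on hand, pool $5,815.06 (≈ $11.7239 each)
Sep 9, sell 215: 215/496 × $5,815.06 → $2,520.64
After Sep 10: 672 on hand, pool $7,184.87 (≈ $10.6918 each)
Sep 11, sell 396: 396/672 × $7,184.87 → $4,233.94
After Sep 13: 578 on hand, pool $7,511.13 (≈ $12.9950 each)
Sep 14, sell 409: 409/578 × $7,511.13 → $5,314.96
Total COGS = $2,027.09 + $2,520.64 + $4,233.94 + $5,314.96 = $14,096.63
Ending inventory (cost pool remaining) = $2,196.17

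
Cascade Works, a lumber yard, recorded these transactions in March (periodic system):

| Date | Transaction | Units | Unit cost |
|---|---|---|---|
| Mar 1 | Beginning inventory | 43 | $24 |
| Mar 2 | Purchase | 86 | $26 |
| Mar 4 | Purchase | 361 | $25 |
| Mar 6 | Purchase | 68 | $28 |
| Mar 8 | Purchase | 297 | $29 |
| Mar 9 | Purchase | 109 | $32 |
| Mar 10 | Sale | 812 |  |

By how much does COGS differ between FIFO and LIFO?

$892

FIFO COGS: 43 @ $24 + 86 @ $26 + 361 @ $25 + 68 @ $28 + 254 @ $29 = $21,563
LIFO COGS: 109 @ $32 + 297 @ $29 + 68 @ $28 + 338 @ $25 = $22,455
Difference = |$21,563 − $22,455| = $892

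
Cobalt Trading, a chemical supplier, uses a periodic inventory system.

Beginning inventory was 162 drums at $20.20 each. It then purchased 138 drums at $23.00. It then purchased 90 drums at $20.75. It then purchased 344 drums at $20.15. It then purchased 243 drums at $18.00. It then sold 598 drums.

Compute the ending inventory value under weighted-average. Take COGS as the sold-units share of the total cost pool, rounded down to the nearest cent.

Sale 1, sell 598: 598/977 × $19,619.50 → $12,008.66
Ending inventory (cost pool remaining) = $7,610.84

Ending inventory = $7,610.84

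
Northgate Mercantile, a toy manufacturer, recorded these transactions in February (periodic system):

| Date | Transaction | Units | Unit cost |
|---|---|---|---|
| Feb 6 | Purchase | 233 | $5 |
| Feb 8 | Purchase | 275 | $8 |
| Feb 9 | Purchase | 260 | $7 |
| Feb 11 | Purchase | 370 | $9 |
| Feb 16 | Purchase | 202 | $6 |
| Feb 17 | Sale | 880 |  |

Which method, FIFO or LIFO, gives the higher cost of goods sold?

LIFO

FIFO COGS: 233 @ $5 + 275 @ $8 + 260 @ $7 + 112 @ $9 = $6,193
LIFO COGS: 202 @ $6 + 370 @ $9 + 260 @ $7 + 48 @ $8 = $6,746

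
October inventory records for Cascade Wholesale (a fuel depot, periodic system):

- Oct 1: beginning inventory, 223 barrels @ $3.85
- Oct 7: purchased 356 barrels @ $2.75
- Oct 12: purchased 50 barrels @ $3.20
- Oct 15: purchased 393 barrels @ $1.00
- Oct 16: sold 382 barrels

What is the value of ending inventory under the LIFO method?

Ending inventory = $2,008.55

Oct 16, 382 sold [LIFO — newest first]: 382 @ $1.00 = $382.00
Ending inventory: 223 @ $3.85 + 356 @ $2.75 + 50 @ $3.20 + 11 @ $1.00 = $2,008.55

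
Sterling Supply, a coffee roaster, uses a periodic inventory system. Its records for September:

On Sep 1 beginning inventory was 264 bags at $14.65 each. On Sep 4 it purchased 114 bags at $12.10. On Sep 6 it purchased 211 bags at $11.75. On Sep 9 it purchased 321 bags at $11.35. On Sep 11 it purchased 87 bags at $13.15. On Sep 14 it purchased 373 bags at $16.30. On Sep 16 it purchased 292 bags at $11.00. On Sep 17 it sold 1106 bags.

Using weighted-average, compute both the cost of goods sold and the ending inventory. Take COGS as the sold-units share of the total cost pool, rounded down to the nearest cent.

COGS = $14,510.79; ending inventory = $7,294.76

Sep 17, sell 1106: 1106/1662 × $21,805.55 → $14,510.79
Ending inventory (cost pool remaining) = $7,294.76
Check: goods available $21,805.55 = COGS $14,510.79 + ending $7,294.76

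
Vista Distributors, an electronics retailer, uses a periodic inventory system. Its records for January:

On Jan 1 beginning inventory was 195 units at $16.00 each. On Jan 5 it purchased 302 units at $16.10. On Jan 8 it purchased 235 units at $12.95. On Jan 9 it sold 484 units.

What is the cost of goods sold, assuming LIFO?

COGS = $7,052.15

Jan 9, 484 sold [LIFO — newest first]: 235 @ $12.95 + 249 @ $16.10 = $7,052.15
Ending inventory: 195 @ $16.00 + 53 @ $16.10 = $3,973.30
Check: goods available $11,025.45 = COGS $7,052.15 + ending $3,973.30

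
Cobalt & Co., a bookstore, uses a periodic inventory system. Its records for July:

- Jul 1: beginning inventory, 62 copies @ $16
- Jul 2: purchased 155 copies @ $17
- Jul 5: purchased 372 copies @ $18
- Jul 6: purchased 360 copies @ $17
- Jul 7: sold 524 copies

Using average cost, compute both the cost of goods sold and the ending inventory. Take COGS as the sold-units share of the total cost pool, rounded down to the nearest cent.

COGS = $9,079.16; ending inventory = $7,363.84

Jul 7, sell 524: 524/949 × $16,443.00 → $9,079.16
Ending inventory (cost pool remaining) = $7,363.84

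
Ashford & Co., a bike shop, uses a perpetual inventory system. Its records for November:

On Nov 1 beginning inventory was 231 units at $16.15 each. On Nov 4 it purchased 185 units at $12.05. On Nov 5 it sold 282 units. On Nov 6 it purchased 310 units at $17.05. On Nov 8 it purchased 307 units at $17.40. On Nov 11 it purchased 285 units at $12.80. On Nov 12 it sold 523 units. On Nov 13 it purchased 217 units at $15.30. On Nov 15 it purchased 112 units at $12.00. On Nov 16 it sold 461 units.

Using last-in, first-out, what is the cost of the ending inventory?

Ending inventory = $6,375.45

Nov 5, 282 sold [LIFO — newest first]: 185 @ $12.05 + 97 @ $16.15 = $3,795.80
Nov 12, 523 sold [LIFO — newest first]: 285 @ $12.80 + 238 @ $17.40 = $7,789.20
Nov 16, 461 sold [LIFO — newest first]: 112 @ $12.00 + 217 @ $15.30 + 69 @ $17.40 + 63 @ $17.05 = $6,938.85
Total COGS = $3,795.80 + $7,789.20 + $6,938.85 = $18,523.85
Ending inventory: 134 @ $16.15 + 247 @ $17.05 = $6,375.45
Check: goods available $24,899.30 = COGS $18,523.85 + ending $6,375.45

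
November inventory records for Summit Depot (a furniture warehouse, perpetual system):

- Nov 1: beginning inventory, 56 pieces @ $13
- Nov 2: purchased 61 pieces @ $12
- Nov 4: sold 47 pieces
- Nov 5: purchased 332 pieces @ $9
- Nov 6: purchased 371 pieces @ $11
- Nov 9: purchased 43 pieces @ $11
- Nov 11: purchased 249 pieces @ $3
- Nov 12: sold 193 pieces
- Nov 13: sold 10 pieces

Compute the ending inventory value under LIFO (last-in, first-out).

Ending inventory = $8,576

Nov 4, 47 sold [LIFO — newest first]: 47 @ $12 = $564
Nov 12, 193 sold [LIFO — newest first]: 193 @ $3 = $579
Nov 13, 10 sold [LIFO — newest first]: 10 @ $3 = $30
Total COGS = $564 + $579 + $30 = $1,173
Ending inventory: 56 @ $13 + 14 @ $12 + 332 @ $9 + 371 @ $11 + 43 @ $11 + 46 @ $3 = $8,576
Check: goods available $9,749 = COGS $1,173 + ending $8,576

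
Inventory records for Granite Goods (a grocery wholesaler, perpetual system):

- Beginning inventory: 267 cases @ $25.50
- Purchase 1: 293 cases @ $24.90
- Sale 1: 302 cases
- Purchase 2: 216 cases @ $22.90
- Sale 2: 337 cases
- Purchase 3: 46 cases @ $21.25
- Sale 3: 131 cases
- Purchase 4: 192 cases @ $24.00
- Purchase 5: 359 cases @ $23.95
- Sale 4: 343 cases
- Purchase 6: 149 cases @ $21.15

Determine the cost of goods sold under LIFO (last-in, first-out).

COGS = $26,916.95

Sale 1 (302) [LIFO — newest first]: 293 @ $24.90 + 9 @ $25.50 = $7,525.20
Sale 2 (337) [LIFO — newest first]: 216 @ $22.90 + 121 @ $25.50 = $8,031.90
Sale 3 (131) [LIFO — newest first]: 46 @ $21.25 + 85 @ $25.50 = $3,145.00
Sale 4 (343) [LIFO — newest first]: 343 @ $23.95 = $8,214.85
Total COGS = $7,525.20 + $8,031.90 + $3,145.00 + $8,214.85 = $26,916.95
Ending inventory: 52 @ $25.50 + 192 @ $24.00 + 16 @ $23.95 + 149 @ $21.15 = $9,468.55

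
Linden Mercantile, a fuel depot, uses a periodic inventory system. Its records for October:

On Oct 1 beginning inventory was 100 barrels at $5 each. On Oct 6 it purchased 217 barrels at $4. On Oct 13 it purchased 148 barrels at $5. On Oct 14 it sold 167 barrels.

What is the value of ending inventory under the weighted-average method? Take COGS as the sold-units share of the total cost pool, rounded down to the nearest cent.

Oct 14, sell 167: 167/465 × $2,108.00 → $757.06
Ending inventory (cost pool remaining) = $1,350.94

Ending inventory = $1,350.94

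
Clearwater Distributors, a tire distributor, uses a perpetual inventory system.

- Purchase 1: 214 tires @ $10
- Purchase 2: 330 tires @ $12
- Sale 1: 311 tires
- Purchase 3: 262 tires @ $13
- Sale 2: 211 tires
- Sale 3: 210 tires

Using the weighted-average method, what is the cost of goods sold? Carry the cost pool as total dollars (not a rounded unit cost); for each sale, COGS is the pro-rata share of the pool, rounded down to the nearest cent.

COGS = $8,606.23

After Purchase 1: 214 on hand, pool $2,140.00 (≈ $10.0000 each)
After Purchase 2: 544 on hand, pool $6,100.00 (≈ $11.2132 each)
Sale 1, sell 311: 311/544 × $6,100.00 → $3,487.31
After Purchase 3: 495 on hand, pool $6,018.69 (≈ $12.1590 each)
Sale 2, sell 211: 211/495 × $6,018.69 → $2,565.54
Sale 3, sell 210: 210/284 × $3,453.15 → $2,553.38
Total COGS = $3,487.31 + $2,565.54 + $2,553.38 = $8,606.23
Ending inventory (cost pool remaining) = $899.77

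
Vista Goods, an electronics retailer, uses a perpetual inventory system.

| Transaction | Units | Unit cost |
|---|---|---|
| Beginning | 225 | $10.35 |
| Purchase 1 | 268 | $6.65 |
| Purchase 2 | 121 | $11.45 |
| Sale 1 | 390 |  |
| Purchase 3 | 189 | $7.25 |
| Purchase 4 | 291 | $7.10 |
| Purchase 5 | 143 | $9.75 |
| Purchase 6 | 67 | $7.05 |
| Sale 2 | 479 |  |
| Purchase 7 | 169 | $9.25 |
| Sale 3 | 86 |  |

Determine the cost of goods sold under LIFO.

COGS = $7,750.00

Sale 1 (390) [LIFO — newest first]: 121 @ $11.45 + 268 @ $6.65 + 1 @ $10.35 = $3,178.00
Sale 2 (479) [LIFO — newest first]: 67 @ $7.05 + 143 @ $9.75 + 269 @ $7.10 = $3,776.50
Sale 3 (86) [LIFO — newest first]: 86 @ $9.25 = $795.50
Total COGS = $3,178.00 + $3,776.50 + $795.50 = $7,750.00
Ending inventory: 224 @ $10.35 + 189 @ $7.25 + 22 @ $7.10 + 83 @ $9.25 = $4,612.60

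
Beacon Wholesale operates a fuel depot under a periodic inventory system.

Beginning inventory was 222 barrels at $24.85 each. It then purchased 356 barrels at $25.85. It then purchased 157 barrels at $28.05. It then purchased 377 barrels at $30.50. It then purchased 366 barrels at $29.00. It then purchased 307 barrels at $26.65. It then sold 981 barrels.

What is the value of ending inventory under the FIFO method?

Ending inventory = $22,791.05

Sale 1 (981) [FIFO — oldest first]: 222 @ $24.85 + 356 @ $25.85 + 157 @ $28.05 + 246 @ $30.50 = $26,626.15
Ending inventory: 131 @ $30.50 + 366 @ $29.00 + 307 @ $26.65 = $22,791.05
Check: goods available $49,417.20 = COGS $26,626.15 + ending $22,791.05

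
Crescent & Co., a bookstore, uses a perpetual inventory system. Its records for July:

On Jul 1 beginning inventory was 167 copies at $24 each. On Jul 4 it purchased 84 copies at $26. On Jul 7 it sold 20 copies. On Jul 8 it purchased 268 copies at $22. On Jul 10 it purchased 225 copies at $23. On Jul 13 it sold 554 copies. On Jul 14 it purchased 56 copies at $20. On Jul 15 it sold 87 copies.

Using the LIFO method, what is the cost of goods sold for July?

COGS = $15,047

Jul 7, 20 sold [LIFO — newest first]: 20 @ $26 = $520
Jul 13, 554 sold [LIFO — newest first]: 225 @ $23 + 268 @ $22 + 61 @ $26 = $12,657
Jul 15, 87 sold [LIFO — newest first]: 56 @ $20 + 3 @ $26 + 28 @ $24 = $1,870
Total COGS = $520 + $12,657 + $1,870 = $15,047
Ending inventory: 139 @ $24 = $3,336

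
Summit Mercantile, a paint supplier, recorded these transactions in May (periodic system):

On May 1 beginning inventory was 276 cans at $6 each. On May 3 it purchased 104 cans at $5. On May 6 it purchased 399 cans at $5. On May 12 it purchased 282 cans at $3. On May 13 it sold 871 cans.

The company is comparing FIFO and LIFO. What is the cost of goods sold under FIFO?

COGS = $4,447

FIFO COGS: 276 @ $6 + 104 @ $5 + 399 @ $5 + 92 @ $3 = $4,447
LIFO COGS: 282 @ $3 + 399 @ $5 + 104 @ $5 + 86 @ $6 = $3,877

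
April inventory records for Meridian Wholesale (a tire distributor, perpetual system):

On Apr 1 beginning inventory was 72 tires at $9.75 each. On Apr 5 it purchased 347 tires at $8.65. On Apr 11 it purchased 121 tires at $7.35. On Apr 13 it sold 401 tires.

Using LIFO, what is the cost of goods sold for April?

Apr 13, 401 sold [LIFO — newest first]: 121 @ $7.35 + 280 @ $8.65 = $3,311.35
Ending inventory: 72 @ $9.75 + 67 @ $8.65 = $1,281.55

COGS = $3,311.35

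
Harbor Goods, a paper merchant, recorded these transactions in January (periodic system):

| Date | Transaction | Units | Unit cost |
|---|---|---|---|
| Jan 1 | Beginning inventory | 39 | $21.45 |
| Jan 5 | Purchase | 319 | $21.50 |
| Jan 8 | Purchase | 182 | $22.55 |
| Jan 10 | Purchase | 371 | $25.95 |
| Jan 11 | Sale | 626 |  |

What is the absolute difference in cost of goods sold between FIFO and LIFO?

$1,270.20

FIFO COGS: 39 @ $21.45 + 319 @ $21.50 + 182 @ $22.55 + 86 @ $25.95 = $14,030.85
LIFO COGS: 371 @ $25.95 + 182 @ $22.55 + 73 @ $21.50 = $15,301.05
Difference = |$14,030.85 − $15,301.05| = $1,270.20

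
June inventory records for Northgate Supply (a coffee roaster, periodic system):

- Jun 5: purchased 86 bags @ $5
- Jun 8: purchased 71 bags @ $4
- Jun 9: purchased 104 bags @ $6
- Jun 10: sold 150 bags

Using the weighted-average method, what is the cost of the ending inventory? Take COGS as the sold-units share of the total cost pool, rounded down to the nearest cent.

Ending inventory = $569.04

Jun 10, sell 150: 150/261 × $1,338.00 → $768.96
Ending inventory (cost pool remaining) = $569.04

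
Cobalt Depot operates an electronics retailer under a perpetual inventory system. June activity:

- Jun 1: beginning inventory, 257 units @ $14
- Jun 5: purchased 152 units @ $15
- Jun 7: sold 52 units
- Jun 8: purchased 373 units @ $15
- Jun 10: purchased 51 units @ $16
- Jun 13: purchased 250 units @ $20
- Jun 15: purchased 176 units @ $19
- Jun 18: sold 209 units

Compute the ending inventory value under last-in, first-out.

Ending inventory = $15,849

Jun 7, 52 sold [LIFO — newest first]: 52 @ $15 = $780
Jun 18, 209 sold [LIFO — newest first]: 176 @ $19 + 33 @ $20 = $4,004
Total COGS = $780 + $4,004 = $4,784
Ending inventory: 257 @ $14 + 100 @ $15 + 373 @ $15 + 51 @ $16 + 217 @ $20 = $15,849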